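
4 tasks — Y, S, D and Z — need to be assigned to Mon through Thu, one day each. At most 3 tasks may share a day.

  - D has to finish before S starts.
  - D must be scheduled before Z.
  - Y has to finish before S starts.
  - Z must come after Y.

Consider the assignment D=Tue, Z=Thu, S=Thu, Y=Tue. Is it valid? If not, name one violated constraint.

Yes, all constraints hold

At most 3 tasks may share a day — holds.
Z must come after Y — holds.
D has to finish before S starts — holds.
D must be scheduled before Z — holds.
Y has to finish before S starts — holds.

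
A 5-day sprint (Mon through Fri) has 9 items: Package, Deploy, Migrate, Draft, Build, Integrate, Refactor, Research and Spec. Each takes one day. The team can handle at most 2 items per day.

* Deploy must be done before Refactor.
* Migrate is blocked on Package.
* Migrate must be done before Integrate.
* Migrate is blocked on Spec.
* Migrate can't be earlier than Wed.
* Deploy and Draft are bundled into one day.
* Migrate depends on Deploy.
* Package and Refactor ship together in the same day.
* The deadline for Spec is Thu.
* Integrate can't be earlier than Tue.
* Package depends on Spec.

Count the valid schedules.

Splitting on Deploy: it can be Mon (6), Tue (6). Listing each branch's schedules as (Package, Migrate, Draft, Build, Integrate, Refactor, Research, Spec):
Deploy=Mon: (Wed,Thu,Mon,Tue,Fri,Wed,Thu,Tue) (Wed,Thu,Mon,Tue,Fri,Wed,Fri,Tue) (Wed,Thu,Mon,Thu,Fri,Wed,Tue,Tue) (Wed,Thu,Mon,Thu,Fri,Wed,Fri,Tue) (Wed,Thu,Mon,Fri,Fri,Wed,Tue,Tue) (Wed,Thu,Mon,Fri,Fri,Wed,Thu,Tue) — 6.
Deploy=Tue: (Wed,Thu,Tue,Mon,Fri,Wed,Thu,Mon) (Wed,Thu,Tue,Mon,Fri,Wed,Fri,Mon) (Wed,Thu,Tue,Thu,Fri,Wed,Mon,Mon) (Wed,Thu,Tue,Thu,Fri,Wed,Fri,Mon) (Wed,Thu,Tue,Fri,Fri,Wed,Mon,Mon) (Wed,Thu,Tue,Fri,Fri,Wed,Thu,Mon) — 6.
Summing: 6 + 6 = 12.

12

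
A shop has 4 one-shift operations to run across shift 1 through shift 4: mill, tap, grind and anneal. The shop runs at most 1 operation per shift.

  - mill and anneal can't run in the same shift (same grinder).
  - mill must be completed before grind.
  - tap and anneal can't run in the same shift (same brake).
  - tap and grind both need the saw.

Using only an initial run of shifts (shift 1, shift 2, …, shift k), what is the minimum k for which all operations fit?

The precedence chain requires at least 2 distinct shifts.
With at most 1 per shift and 4 operations, at least 4 shifts are needed.
4 works (last occupied shift: shift 4): for example anneal=shift 4; tap=shift 3; mill=shift 1; grind=shift 2.

4 shifts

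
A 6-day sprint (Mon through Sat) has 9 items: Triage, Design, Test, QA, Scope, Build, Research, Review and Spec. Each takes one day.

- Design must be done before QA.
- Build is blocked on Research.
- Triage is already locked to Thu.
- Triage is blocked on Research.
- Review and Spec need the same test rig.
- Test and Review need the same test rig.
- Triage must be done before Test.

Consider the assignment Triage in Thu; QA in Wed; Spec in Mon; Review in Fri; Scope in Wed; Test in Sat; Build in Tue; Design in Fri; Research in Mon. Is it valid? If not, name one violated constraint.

No — it violates: Design must be done before QA

Build is blocked on Research — holds.
Triage must be done before Test — holds.
Test and Review need the same test rig — holds.
Design must be done before QA — violated.
Triage is blocked on Research — holds.
Review and Spec need the same test rig — holds.
Triage is already locked to Thu — holds.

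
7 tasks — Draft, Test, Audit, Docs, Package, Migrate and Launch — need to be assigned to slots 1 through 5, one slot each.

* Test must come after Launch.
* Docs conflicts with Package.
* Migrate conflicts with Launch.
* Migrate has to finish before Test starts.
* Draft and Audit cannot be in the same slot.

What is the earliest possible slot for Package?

Package at 1 is achievable: Test=3; Migrate=1; Launch=2; Audit=2; Package=1; Docs=2; Draft=1.

1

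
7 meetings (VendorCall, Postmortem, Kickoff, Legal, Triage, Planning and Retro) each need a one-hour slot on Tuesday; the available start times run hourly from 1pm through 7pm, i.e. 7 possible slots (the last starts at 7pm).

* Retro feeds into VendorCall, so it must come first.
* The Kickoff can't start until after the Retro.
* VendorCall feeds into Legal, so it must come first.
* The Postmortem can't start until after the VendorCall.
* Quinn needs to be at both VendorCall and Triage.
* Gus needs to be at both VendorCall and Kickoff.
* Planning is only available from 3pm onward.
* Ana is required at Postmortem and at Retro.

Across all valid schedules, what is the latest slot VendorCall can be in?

6pm

Precedence pushes VendorCall to at least 2pm; downstream work caps VendorCall at 6pm.
VendorCall at 6pm is achievable: Retro in 1pm, Kickoff in 2pm, Triage in 1pm, Postmortem in 7pm, VendorCall in 6pm, Planning in 3pm, Legal in 7pm.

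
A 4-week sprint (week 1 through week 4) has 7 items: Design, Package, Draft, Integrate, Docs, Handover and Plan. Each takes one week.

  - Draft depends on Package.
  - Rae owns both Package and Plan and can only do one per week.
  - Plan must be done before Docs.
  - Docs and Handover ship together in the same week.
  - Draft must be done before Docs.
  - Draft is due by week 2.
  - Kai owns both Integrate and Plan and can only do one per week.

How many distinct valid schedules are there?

36

Splitting on Design: it can be week 1 (9), week 2 (9), week 3 (9), week 4 (9). Listing each branch's schedules as (Package, Draft, Integrate, Docs, Handover, Plan) by week number:
Design=week 1: (1,2,1,3,3,2) (1,2,1,4,4,2) (1,2,1,4,4,3) (1,2,2,4,4,3) (1,2,3,3,3,2) (1,2,3,4,4,2) (1,2,4,3,3,2) (1,2,4,4,4,2) (1,2,4,4,4,3) — 9.
Design=week 2: (1,2,1,3,3,2) (1,2,1,4,4,2) (1,2,1,4,4,3) (1,2,2,4,4,3) (1,2,3,3,3,2) (1,2,3,4,4,2) (1,2,4,3,3,2) (1,2,4,4,4,2) (1,2,4,4,4,3) — 9.
Design=week 3: (1,2,1,3,3,2) (1,2,1,4,4,2) (1,2,1,4,4,3) (1,2,2,4,4,3) (1,2,3,3,3,2) (1,2,3,4,4,2) (1,2,4,3,3,2) (1,2,4,4,4,2) (1,2,4,4,4,3) — 9.
Design=week 4: (1,2,1,3,3,2) (1,2,1,4,4,2) (1,2,1,4,4,3) (1,2,2,4,4,3) (1,2,3,3,3,2) (1,2,3,4,4,2) (1,2,4,3,3,2) (1,2,4,4,4,2) (1,2,4,4,4,3) — 9.
Summing: 9 + 9 + 9 + 9 = 36.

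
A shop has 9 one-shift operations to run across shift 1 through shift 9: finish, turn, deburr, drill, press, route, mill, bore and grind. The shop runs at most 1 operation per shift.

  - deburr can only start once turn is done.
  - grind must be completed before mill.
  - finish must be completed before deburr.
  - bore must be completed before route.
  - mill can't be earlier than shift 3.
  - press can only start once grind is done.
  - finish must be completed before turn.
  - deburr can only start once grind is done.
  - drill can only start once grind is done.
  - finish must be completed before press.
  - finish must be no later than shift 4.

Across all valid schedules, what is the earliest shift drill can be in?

shift 2

Precedence pushes drill to at least shift 2.
drill at shift 2 is achievable: turn=shift 5; finish=shift 3; drill=shift 2; grind=shift 1; bore=shift 8; route=shift 9; press=shift 7; mill=shift 4; deburr=shift 6.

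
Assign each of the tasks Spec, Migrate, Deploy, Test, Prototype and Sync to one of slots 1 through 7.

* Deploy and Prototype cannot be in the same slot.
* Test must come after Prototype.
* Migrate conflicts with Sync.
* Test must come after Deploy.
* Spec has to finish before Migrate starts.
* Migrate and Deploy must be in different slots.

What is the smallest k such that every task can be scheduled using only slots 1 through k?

The precedence chain requires at least 2 distinct slots.
Could 2 slots be enough, i.e. nothing placed later than 2? No: Test must come after Deploy (at 1 or later) → {2}; Deploy must come before Test (at 2 or earlier) → {1}; Prototype must come before Test (at 2 or earlier) → {1}; Prototype can't share with Deploy (1) → nothing is left.
So 2 slots is not enough.
3 works (last occupied slot: 3): for example Sync in 1; Test in 3; Prototype in 2; Deploy in 1; Migrate in 2; Spec in 1.

3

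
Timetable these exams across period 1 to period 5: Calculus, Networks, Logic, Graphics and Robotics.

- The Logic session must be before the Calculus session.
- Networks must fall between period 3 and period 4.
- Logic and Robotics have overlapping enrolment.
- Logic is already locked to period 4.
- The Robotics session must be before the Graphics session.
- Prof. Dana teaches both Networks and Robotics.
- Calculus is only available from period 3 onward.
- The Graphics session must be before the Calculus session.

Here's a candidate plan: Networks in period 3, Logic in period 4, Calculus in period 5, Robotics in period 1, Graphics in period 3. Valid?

Yes, all constraints hold

Logic and Robotics have overlapping enrolment — holds.
Calculus is only available from period 3 onward — holds.
The Logic session must be before the Calculus session — holds.
The Graphics session must be before the Calculus session — holds.
Networks must fall between period 3 and period 4 — holds.
Prof. Dana teaches both Networks and Robotics — holds.
The Robotics session must be before the Graphics session — holds.
Logic is already locked to period 4 — holds.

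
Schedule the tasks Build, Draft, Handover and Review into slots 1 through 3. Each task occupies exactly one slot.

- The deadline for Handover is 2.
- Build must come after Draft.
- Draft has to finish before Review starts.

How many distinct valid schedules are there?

10

Splitting on Build: it can be 2 (4), 3 (6). Listing each branch's schedules as (Draft, Handover, Review):
Build=2: (1,1,2) (1,1,3) (1,2,2) (1,2,3) — 4.
Build=3: (1,1,2) (1,1,3) (1,2,2) (1,2,3) (2,1,3) (2,2,3) — 6.
Summing: 4 + 6 = 10.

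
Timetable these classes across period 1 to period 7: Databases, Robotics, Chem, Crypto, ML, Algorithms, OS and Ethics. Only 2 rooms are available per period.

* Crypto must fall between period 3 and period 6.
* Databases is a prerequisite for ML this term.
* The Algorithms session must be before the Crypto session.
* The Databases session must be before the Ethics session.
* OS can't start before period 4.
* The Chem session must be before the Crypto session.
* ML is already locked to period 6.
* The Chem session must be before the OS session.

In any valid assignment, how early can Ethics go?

Precedence pushes Ethics to at least period 2.
Ethics at period 2 is achievable: Chem in period 1, Databases in period 1, Crypto in period 3, Robotics in period 3, ML in period 6, Algorithms in period 2, Ethics in period 2, OS in period 4.

period 2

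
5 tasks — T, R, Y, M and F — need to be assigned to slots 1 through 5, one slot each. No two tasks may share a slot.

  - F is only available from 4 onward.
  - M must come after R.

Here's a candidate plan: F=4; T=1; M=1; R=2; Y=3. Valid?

M must come after R — violated.
No two tasks may share a slot — violated.
F is only available from 4 onward — holds.

Invalid. No two tasks may share a slot.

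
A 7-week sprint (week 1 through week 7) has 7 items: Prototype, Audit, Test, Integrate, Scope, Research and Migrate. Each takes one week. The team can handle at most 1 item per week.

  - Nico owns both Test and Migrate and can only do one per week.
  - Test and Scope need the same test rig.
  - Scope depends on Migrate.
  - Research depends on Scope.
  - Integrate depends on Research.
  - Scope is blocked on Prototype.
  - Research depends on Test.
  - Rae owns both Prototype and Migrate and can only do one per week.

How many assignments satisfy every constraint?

Splitting on Prototype: it can be week 1 (18), week 2 (18), week 3 (14), week 4 (6). Listing each branch's schedules as (Audit, Test, Integrate, Scope, Research, Migrate) by week number:
Prototype=week 1: (2,3,7,5,6,4) (2,4,7,5,6,3) (2,5,7,4,6,3) (3,2,7,5,6,4) (3,4,7,5,6,2) (3,5,7,4,6,2) (4,2,7,5,6,3) (4,3,7,5,6,2) (4,5,7,3,6,2) (5,2,7,4,6,3) (5,3,7,4,6,2) (5,4,7,3,6,2) (6,2,7,4,5,3) (6,3,7,4,5,2) (6,4,7,3,5,2) (7,2,6,4,5,3) (7,3,6,4,5,2) (7,4,6,3,5,2) — 18.
Prototype=week 2: (1,3,7,5,6,4) (1,4,7,5,6,3) (1,5,7,4,6,3) (3,1,7,5,6,4) (3,4,7,5,6,1) (3,5,7,4,6,1) (4,1,7,5,6,3) (4,3,7,5,6,1) (4,5,7,3,6,1) (5,1,7,4,6,3) (5,3,7,4,6,1) (5,4,7,3,6,1) (6,1,7,4,5,3) (6,3,7,4,5,1) (6,4,7,3,5,1) (7,1,6,4,5,3) (7,3,6,4,5,1) (7,4,6,3,5,1) — 18.
Prototype=week 3: (1,2,7,5,6,4) (1,4,7,5,6,2) (1,5,7,4,6,2) (2,1,7,5,6,4) (2,4,7,5,6,1) (2,5,7,4,6,1) (4,1,7,5,6,2) (4,2,7,5,6,1) (5,1,7,4,6,2) (5,2,7,4,6,1) (6,1,7,4,5,2) (6,2,7,4,5,1) (7,1,6,4,5,2) (7,2,6,4,5,1) — 14.
Prototype=week 4: (1,2,7,5,6,3) (1,3,7,5,6,2) (2,1,7,5,6,3) (2,3,7,5,6,1) (3,1,7,5,6,2) (3,2,7,5,6,1) — 6.
Summing: 18 + 18 + 14 + 6 = 56.

56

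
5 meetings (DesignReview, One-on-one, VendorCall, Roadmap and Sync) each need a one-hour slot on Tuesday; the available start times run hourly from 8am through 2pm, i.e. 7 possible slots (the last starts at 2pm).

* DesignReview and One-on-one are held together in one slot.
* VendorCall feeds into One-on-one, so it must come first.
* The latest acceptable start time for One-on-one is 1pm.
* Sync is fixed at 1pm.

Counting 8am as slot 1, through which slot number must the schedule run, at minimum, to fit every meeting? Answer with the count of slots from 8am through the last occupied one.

The precedence chain requires at least 2 distinct slots.
Sync can't be placed before 1pm — that is slot 6 counting from 8am — so the schedule must run through at least 6 slots.
6 works (last occupied slot: 1pm): for example DesignReview=9am; VendorCall=8am; Sync=1pm; Roadmap=8am; One-on-one=9am.

6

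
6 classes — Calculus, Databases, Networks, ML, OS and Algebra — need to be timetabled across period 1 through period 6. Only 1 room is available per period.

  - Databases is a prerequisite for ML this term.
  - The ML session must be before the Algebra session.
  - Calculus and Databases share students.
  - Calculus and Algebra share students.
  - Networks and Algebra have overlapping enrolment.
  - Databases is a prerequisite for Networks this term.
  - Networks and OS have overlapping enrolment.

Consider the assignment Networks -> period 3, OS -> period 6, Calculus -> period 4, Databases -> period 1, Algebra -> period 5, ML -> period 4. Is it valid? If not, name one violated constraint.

No. Only 1 room is available per period is not satisfied.

The ML session must be before the Algebra session — holds.
Only 1 room is available per period — violated.
Calculus and Algebra share students — holds.
Databases is a prerequisite for ML this term — holds.
Networks and Algebra have overlapping enrolment — holds.
Networks and OS have overlapping enrolment — holds.
Calculus and Databases share students — holds.
Databases is a prerequisite for Networks this term — holds.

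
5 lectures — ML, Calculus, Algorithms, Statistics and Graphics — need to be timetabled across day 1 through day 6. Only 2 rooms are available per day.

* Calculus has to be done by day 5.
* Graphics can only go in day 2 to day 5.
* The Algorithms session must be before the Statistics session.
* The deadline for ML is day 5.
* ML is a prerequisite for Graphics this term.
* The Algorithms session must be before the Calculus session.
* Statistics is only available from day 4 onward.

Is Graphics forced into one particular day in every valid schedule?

Graphics can be day 2 (e.g. Statistics in day 4, Calculus in day 2, ML in day 1, Graphics in day 2, Algorithms in day 1) or day 3 (e.g. Statistics -> day 4, Calculus -> day 2, Graphics -> day 3, Algorithms -> day 1, ML -> day 1).

No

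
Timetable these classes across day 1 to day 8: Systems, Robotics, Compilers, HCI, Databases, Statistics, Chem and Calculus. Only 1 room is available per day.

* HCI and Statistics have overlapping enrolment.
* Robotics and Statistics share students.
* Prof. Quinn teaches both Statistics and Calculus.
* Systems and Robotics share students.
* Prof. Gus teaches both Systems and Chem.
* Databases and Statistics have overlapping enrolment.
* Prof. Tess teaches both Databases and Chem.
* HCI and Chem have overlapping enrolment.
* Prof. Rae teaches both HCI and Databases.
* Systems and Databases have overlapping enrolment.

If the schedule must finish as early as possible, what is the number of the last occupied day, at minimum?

day 8

With at most 1 per day and 8 classes, at least 8 days are needed.
8 works (last occupied day: day 8): for example Compilers -> day 3, Databases -> day 5, Systems -> day 1, Chem -> day 7, HCI -> day 4, Calculus -> day 8, Statistics -> day 6, Robotics -> day 2.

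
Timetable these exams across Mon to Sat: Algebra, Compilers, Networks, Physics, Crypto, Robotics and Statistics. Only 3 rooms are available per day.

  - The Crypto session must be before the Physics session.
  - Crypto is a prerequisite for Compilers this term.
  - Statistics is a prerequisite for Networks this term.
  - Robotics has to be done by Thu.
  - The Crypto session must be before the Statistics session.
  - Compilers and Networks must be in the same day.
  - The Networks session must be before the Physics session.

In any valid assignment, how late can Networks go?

Fri

Precedence pushes Networks to at least Wed; downstream work caps Networks at Fri.
Networks at Fri is achievable: Algebra in Mon; Compilers in Fri; Crypto in Mon; Statistics in Tue; Robotics in Mon; Networks in Fri; Physics in Sat.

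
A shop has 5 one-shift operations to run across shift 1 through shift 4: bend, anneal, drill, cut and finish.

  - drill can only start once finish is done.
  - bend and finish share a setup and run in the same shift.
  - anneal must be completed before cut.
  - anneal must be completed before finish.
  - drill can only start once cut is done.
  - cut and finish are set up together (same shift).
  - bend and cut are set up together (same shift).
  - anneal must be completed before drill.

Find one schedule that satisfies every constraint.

drill in shift 3, anneal in shift 1, finish in shift 2, bend in shift 2, cut in shift 2

Checking: anneal(shift 1) before drill(shift 3); finish(shift 2) before drill(shift 3); anneal(shift 1) before finish(shift 2); cut(shift 2) before drill(shift 3); anneal(shift 1) before cut(shift 2); bend = finish = shift 2; bend = cut = shift 2; cut = finish = shift 2.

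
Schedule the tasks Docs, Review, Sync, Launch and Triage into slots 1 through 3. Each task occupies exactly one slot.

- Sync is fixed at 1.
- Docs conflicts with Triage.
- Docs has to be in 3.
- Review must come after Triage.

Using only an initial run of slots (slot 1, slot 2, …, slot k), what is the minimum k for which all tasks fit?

The precedence chain requires at least 2 distinct slots.
Docs can't be placed before 3, so the schedule must run through at least slot 3.
3 works (last occupied slot: 3): for example Docs -> 3; Launch -> 1; Sync -> 1; Triage -> 1; Review -> 2.

3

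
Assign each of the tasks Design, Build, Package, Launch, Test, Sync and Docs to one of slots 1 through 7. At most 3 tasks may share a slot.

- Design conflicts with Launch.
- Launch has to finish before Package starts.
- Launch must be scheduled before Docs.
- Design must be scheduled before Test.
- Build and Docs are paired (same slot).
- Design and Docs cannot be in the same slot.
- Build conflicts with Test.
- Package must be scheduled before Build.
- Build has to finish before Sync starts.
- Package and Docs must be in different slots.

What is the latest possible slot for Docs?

6

Docs must be in the same slot as Build, which can't be before 3, so Docs is at least 3; Docs must be in the same slot as Build, which can't be after 6, so Docs is at most 6.
Docs at 6 is achievable: Launch in 1, Package in 2, Design in 2, Sync in 7, Test in 3, Docs in 6, Build in 6.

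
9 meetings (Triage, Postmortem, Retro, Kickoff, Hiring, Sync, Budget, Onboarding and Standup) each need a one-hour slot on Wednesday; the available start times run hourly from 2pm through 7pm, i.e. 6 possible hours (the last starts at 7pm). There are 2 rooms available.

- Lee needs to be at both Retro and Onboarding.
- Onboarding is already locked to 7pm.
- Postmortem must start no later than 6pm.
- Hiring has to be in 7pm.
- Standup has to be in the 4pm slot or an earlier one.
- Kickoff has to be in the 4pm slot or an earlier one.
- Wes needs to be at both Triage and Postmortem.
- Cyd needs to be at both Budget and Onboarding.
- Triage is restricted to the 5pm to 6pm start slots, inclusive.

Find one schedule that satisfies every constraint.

Budget -> 4pm; Sync -> 4pm; Triage -> 5pm; Kickoff -> 2pm; Onboarding -> 7pm; Postmortem -> 3pm; Hiring -> 7pm; Standup -> 2pm; Retro -> 3pm

Checking: Triage(5pm) != Postmortem(3pm); Retro(3pm) != Onboarding(7pm); Budget(4pm) != Onboarding(7pm); Postmortem=3pm in [2pm,6pm]; Onboarding=7pm in [7pm,7pm]; Hiring=7pm in [7pm,7pm]; Kickoff=2pm in [2pm,4pm]; Standup=2pm in [2pm,4pm]; Triage=5pm in [5pm,6pm]; max 2 per hour (cap 2).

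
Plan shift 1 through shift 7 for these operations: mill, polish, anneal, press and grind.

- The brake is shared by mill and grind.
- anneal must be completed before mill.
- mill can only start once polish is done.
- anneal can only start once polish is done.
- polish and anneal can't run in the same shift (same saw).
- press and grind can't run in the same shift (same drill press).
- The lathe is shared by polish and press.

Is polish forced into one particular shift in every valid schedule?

No

polish can be shift 1 (e.g. press -> shift 2, polish -> shift 1, mill -> shift 3, grind -> shift 1, anneal -> shift 2) or shift 2 (e.g. press=shift 1, polish=shift 2, grind=shift 2, anneal=shift 3, mill=shift 4).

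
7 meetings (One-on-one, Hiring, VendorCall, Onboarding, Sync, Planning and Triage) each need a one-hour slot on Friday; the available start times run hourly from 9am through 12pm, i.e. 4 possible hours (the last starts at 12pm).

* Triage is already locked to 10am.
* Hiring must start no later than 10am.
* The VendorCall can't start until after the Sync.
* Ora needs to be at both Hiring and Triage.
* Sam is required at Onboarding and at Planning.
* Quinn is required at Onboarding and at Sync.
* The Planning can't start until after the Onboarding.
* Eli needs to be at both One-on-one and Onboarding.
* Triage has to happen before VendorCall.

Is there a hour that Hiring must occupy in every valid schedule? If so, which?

Hiring's window is 9am–10am.
Triage is fixed at 10am, and Hiring can't share a hour with Triage.
So Hiring must be 9am.

9am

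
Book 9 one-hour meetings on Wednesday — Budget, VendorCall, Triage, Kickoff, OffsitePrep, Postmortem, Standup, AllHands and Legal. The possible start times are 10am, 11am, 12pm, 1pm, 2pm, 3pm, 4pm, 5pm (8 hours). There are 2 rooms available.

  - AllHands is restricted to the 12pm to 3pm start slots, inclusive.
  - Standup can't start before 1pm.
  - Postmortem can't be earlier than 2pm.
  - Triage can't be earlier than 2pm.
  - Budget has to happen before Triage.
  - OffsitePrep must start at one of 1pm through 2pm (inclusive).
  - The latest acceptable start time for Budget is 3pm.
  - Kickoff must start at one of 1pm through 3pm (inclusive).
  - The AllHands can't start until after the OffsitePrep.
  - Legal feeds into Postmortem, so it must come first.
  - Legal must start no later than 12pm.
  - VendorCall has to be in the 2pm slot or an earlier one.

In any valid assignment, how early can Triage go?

Triage is available from 2pm.
Triage at 2pm is achievable: Budget=11am; Legal=10am; OffsitePrep=1pm; Triage=2pm; Postmortem=2pm; VendorCall=10am; Kickoff=1pm; Standup=3pm; AllHands=3pm.

2pm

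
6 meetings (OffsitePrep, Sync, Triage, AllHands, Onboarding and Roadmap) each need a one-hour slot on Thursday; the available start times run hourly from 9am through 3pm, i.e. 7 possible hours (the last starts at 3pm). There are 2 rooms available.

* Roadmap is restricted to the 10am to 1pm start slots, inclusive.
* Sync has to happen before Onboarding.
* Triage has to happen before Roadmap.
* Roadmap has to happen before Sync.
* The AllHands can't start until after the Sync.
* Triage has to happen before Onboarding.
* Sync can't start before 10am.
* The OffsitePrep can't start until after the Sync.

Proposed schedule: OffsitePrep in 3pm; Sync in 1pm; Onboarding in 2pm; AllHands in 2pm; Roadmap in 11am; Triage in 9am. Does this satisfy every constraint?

Triage has to happen before Onboarding — holds.
Roadmap has to happen before Sync — holds.
Sync has to happen before Onboarding — holds.
The OffsitePrep can't start until after the Sync — holds.
Triage has to happen before Roadmap — holds.
There are 2 rooms available — holds.
The AllHands can't start until after the Sync — holds.
Sync can't start before 10am — holds.
Roadmap is restricted to the 10am to 1pm start slots, inclusive — holds.

Yes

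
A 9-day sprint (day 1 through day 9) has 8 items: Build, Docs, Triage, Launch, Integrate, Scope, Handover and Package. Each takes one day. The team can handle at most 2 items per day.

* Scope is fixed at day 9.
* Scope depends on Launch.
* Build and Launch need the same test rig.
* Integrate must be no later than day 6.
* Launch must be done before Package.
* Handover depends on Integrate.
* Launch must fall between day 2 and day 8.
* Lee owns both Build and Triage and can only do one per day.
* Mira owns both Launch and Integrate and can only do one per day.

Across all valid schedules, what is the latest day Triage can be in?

Triage at day 9 is achievable: Build in day 1, Scope in day 9, Package in day 3, Triage in day 9, Launch in day 2, Handover in day 2, Integrate in day 1, Docs in day 3.

day 9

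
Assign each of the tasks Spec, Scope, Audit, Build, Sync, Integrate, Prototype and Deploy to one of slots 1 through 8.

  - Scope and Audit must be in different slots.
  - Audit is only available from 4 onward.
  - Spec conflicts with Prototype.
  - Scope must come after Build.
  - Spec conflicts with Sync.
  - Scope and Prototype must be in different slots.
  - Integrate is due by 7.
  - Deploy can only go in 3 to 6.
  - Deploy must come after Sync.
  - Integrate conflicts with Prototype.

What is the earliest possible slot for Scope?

Precedence pushes Scope to at least 2.
Scope at 2 is achievable: Prototype in 3, Audit in 4, Integrate in 1, Build in 1, Spec in 2, Sync in 1, Scope in 2, Deploy in 3.

2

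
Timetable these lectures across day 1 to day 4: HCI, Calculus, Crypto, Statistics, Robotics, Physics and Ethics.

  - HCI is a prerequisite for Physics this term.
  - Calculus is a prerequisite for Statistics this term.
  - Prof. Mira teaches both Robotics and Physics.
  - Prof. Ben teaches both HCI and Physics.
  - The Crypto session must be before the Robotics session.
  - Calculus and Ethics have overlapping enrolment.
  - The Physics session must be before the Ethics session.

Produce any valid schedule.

Crypto in day 1, Physics in day 2, HCI in day 1, Ethics in day 3, Statistics in day 2, Calculus in day 1, Robotics in day 3

Checking: Calculus(day 1) before Statistics(day 2); Physics(day 2) before Ethics(day 3); HCI(day 1) before Physics(day 2); Crypto(day 1) before Robotics(day 3); Robotics(day 3) != Physics(day 2); Calculus(day 1) != Ethics(day 3); HCI(day 1) != Physics(day 2).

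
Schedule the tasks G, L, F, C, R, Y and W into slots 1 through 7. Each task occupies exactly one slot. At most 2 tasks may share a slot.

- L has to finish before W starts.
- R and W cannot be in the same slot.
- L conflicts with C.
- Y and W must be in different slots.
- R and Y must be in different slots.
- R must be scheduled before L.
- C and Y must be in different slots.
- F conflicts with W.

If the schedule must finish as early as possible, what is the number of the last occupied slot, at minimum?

slot 4

The precedence chain requires at least 3 distinct slots.
With at most 2 per slot and 7 tasks, at least 4 slots are needed.
4 works (last occupied slot: 4): for example L -> 2, C -> 3, Y -> 4, G -> 1, W -> 3, R -> 1, F -> 2.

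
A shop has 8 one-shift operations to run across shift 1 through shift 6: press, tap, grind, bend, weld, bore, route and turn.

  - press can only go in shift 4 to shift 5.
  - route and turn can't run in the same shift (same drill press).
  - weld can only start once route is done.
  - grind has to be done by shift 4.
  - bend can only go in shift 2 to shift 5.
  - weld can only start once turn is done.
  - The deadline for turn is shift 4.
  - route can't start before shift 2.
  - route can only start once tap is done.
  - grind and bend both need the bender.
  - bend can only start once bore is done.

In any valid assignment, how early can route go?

shift 2

Route is available from shift 2; downstream work caps route at shift 5.
route at shift 2 is achievable: grind -> shift 1; press -> shift 4; tap -> shift 1; turn -> shift 1; bend -> shift 2; weld -> shift 3; route -> shift 2; bore -> shift 1.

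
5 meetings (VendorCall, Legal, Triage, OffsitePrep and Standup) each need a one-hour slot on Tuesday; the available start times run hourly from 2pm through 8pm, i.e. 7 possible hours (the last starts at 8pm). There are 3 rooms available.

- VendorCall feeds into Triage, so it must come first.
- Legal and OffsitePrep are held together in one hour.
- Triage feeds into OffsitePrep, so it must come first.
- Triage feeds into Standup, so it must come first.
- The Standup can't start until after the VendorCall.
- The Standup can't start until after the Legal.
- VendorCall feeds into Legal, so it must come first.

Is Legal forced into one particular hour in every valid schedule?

No

Legal can be 4pm (e.g. VendorCall -> 2pm, Triage -> 3pm, Legal -> 4pm, OffsitePrep -> 4pm, Standup -> 5pm) or 5pm (e.g. OffsitePrep in 5pm; Legal in 5pm; Triage in 3pm; VendorCall in 2pm; Standup in 6pm).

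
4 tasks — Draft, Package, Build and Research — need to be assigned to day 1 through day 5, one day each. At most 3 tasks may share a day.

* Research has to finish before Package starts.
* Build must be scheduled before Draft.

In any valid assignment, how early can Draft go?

day 2

Precedence pushes Draft to at least day 2.
Draft at day 2 is achievable: Draft in day 2, Package in day 2, Research in day 1, Build in day 1.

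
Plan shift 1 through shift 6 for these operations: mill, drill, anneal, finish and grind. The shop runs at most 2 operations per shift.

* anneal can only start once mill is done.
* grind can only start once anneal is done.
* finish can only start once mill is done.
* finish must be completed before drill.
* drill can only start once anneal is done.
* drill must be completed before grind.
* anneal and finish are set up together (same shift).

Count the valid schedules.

15

Splitting on mill: it can be shift 1 (10), shift 2 (4), shift 3 (1). Listing each branch's schedules as (drill, anneal, finish, grind) by shift number:
mill=shift 1: (3,2,2,4) (3,2,2,5) (3,2,2,6) (4,2,2,5) (4,2,2,6) (4,3,3,5) (4,3,3,6) (5,2,2,6) (5,3,3,6) (5,4,4,6) — 10.
mill=shift 2: (4,3,3,5) (4,3,3,6) (5,3,3,6) (5,4,4,6) — 4.
mill=shift 3: (5,4,4,6) — 1.
Summing: 10 + 4 + 1 = 15.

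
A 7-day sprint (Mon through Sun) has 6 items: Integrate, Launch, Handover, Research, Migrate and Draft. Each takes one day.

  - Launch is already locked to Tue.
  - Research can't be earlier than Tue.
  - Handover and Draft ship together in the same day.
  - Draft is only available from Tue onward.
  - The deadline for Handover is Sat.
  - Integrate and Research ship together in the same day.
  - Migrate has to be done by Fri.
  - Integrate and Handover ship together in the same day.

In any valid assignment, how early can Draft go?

Draft is available from Tue; Draft must be in the same day as Handover, which can't be after Sat, so Draft is at most Sat.
Draft at Tue is achievable: Migrate in Mon, Research in Tue, Draft in Tue, Handover in Tue, Launch in Tue, Integrate in Tue.

Tue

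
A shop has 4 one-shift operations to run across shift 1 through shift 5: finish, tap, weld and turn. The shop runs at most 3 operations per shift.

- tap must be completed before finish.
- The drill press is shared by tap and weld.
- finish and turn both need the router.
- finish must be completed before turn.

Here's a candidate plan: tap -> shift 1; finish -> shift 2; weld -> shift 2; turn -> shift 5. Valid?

tap must be completed before finish — holds.
The shop runs at most 3 operations per shift — holds.
finish and turn both need the router — holds.
finish must be completed before turn — holds.
The drill press is shared by tap and weld — holds.

Valid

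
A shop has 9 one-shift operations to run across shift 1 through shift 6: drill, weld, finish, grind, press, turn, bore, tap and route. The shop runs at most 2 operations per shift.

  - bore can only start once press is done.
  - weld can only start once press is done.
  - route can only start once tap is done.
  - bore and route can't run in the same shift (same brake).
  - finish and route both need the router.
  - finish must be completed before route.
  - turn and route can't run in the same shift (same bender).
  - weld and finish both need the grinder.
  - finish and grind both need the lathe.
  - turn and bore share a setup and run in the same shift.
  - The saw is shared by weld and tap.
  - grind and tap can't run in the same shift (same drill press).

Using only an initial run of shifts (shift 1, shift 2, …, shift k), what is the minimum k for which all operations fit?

5

The precedence chain requires at least 2 distinct shifts.
With at most 2 per shift and 9 operations, at least 5 shifts are needed.
5 works (last occupied shift: shift 5): for example press=shift 1, drill=shift 2, tap=shift 2, turn=shift 4, bore=shift 4, weld=shift 3, grind=shift 5, finish=shift 1, route=shift 3.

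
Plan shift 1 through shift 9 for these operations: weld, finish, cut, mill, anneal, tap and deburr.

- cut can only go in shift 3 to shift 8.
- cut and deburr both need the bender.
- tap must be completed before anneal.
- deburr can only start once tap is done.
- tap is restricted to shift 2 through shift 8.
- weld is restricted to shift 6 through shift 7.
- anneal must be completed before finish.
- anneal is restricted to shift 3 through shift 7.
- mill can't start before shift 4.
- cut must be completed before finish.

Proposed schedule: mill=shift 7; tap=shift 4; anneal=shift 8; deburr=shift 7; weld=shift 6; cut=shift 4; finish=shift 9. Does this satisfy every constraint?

tap is restricted to shift 2 through shift 8 — holds.
anneal must be completed before finish — holds.
weld is restricted to shift 6 through shift 7 — holds.
deburr can only start once tap is done — holds.
cut can only go in shift 3 to shift 8 — holds.
tap must be completed before anneal — holds.
cut and deburr both need the bender — holds.
cut must be completed before finish — holds.
mill can't start before shift 4 — holds.
anneal is restricted to shift 3 through shift 7 — violated.

No. anneal is restricted to shift 3 through shift 7 is not satisfied.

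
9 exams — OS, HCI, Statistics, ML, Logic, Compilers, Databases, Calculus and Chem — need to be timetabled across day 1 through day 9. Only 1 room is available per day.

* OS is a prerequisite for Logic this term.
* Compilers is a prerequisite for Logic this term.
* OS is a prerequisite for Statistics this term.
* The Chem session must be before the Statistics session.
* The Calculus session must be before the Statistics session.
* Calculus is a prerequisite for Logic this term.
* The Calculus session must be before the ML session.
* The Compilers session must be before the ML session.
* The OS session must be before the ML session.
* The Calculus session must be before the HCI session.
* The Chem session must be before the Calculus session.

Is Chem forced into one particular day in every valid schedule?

Chem can be day 1 (e.g. Calculus=day 2; Compilers=day 5; Chem=day 1; Databases=day 9; Logic=day 7; HCI=day 8; OS=day 3; Statistics=day 4; ML=day 6) or day 2 (e.g. Logic in day 7; HCI in day 8; OS in day 1; Databases in day 9; Statistics in day 4; Chem in day 2; Calculus in day 3; Compilers in day 5; ML in day 6).

No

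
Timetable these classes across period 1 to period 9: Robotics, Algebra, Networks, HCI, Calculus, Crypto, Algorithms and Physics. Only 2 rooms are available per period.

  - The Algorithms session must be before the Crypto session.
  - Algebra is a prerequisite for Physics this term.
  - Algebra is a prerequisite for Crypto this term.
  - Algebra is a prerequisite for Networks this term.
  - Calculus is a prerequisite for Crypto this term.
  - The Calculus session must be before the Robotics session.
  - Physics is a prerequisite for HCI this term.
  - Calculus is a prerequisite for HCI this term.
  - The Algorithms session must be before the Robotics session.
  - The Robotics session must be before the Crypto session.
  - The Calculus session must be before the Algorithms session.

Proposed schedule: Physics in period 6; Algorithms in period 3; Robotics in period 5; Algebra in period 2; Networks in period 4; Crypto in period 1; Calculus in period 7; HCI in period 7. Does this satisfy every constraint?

Physics is a prerequisite for HCI this term — holds.
Algebra is a prerequisite for Networks this term — holds.
The Robotics session must be before the Crypto session — violated.
The Algorithms session must be before the Crypto session — violated.
Algebra is a prerequisite for Physics this term — holds.
Calculus is a prerequisite for HCI this term — violated.
Only 2 rooms are available per period — holds.
The Algorithms session must be before the Robotics session — holds.
Calculus is a prerequisite for Crypto this term — violated.
The Calculus session must be before the Robotics session — violated.
The Calculus session must be before the Algorithms session — violated.
Algebra is a prerequisite for Crypto this term — violated.

Invalid. Calculus is a prerequisite for Crypto this term.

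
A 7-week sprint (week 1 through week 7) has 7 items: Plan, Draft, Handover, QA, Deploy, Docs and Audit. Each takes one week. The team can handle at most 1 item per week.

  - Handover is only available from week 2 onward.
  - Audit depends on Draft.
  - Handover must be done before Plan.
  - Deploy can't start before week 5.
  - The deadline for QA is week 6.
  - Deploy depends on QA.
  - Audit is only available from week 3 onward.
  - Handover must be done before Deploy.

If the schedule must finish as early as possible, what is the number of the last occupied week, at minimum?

The precedence chain requires at least 2 distinct weeks.
With at most 1 per week and 7 tasks, at least 7 weeks are needed.
Deploy can't be placed before week 5, so the schedule must run through at least week 5.
7 works (last occupied week: week 7): for example QA in week 4, Deploy in week 5, Docs in week 7, Audit in week 3, Draft in week 1, Handover in week 2, Plan in week 6.

7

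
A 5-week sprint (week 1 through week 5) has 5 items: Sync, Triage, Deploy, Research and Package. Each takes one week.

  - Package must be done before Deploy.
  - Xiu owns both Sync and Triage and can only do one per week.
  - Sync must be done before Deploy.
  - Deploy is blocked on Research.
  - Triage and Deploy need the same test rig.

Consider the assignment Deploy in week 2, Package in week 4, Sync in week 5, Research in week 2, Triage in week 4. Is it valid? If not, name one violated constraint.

Invalid. Sync must be done before Deploy.

Xiu owns both Sync and Triage and can only do one per week — holds.
Package must be done before Deploy — violated.
Deploy is blocked on Research — violated.
Triage and Deploy need the same test rig — holds.
Sync must be done before Deploy — violated.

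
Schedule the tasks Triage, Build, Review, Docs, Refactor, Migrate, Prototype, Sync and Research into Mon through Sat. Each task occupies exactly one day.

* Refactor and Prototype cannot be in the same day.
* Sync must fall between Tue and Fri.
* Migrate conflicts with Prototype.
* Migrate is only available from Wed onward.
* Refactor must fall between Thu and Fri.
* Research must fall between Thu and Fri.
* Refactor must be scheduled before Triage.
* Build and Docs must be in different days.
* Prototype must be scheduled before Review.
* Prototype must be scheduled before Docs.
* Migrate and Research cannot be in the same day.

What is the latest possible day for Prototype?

Fri

Downstream work caps Prototype at Fri.
Prototype at Fri is achievable: Migrate in Wed, Prototype in Fri, Research in Thu, Review in Sat, Docs in Sat, Triage in Fri, Sync in Tue, Refactor in Thu, Build in Mon.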